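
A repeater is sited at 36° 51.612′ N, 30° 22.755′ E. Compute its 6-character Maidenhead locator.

Add 180° to longitude and 90° to latitude: 210.3793, 126.8602.
Field: lon ⌊210.3793/20⌋ = 10 → K; lat ⌊126.8602/10⌋ = 12 → M.
Square: lon ⌊10.3793/2⌋ = 5; lat ⌊6.8602/1⌋ = 6.
Subsquare: lon ⌊0.3793/0.0833333⌋ = 4 → e; lat ⌊0.8602/0.0416667⌋ = 20 → u.

KM56eu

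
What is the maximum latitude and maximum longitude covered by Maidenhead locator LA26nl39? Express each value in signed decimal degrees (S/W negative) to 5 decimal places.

Field L=11, A=0: +11·20° lon, +0·10° lat → SW at lon 40°, lat -90°.
Square 2, 6: +2·2° lon, +6·1° lat → SW at lon 44°, lat -84°.
Subsquare n=13, l=11: +13·0.0833333° lon, +11·0.0416667° lat → SW at lon 45.0833°, lat -83.5417°.
Extended square 3, 9: +3·0.00833333° lon, +9·0.00416667° lat → SW at lon 45.1083°, lat -83.5042°.
Cell spans 0.00833333° lon × 0.00416667° lat. NE corner is SW corner plus one full cell.
latitude -83.50000, longitude 45.11667.

-83.50000, 45.11667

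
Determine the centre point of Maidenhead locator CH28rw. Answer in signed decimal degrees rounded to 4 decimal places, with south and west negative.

Field C=2, H=7: +2·20° lon, +7·10° lat → SW at lon -140°, lat -20°.
Square 2, 8: +2·2° lon, +8·1° lat → SW at lon -136°, lat -12°.
Subsquare r=17, w=22: +17·0.0833333° lon, +22·0.0416667° lat → SW at lon -134.583°, lat -11.0833°.
Cell spans 0.0833333° lon × 0.0416667° lat. Centre is SW corner plus half of each.
latitude -11.0625, longitude -134.5417.

-11.0625, -134.5417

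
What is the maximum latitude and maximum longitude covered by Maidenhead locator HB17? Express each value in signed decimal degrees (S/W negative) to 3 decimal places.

Field H=7, B=1: +7·20° lon, +1·10° lat → SW at lon -40°, lat -80°.
Square 1, 7: +1·2° lon, +7·1° lat → SW at lon -38°, lat -73°.
Cell spans 2° lon × 1° lat. NE corner is SW corner plus one full cell.
latitude -72.000, longitude -36.000.

-72.000, -36.000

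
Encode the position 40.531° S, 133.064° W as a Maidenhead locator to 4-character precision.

Shift to the Maidenhead origin (180°W, 90°S): lon 46.94, lat 49.47.
Field: 46.94/20 → 2 → C, 49.47/10 → 4 → E; chars CE.
Square: 6.94/2 → 3, 9.47/1 → 9; chars 39.

CE39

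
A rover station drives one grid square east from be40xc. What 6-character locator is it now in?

Longitude subsquare x = 23; +1 → 24, wraps to 0 = a, carry into square.
Longitude square 4; +1 → 5.
The latitude characters are unchanged.

BE50ac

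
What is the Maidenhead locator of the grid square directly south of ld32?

LD31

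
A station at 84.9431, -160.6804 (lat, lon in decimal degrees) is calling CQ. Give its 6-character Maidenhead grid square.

Offset from 180°W / 90°S: lon 19.3196°, lat 174.9431°.
Field: 19.3196/20 → 0 → A, 174.9431/10 → 17 → R; chars AR.
Square: 19.3196/2 → 9, 4.9431/1 → 4; chars 94.
Subsquare: 1.3196/0.0833333 → 15 → p, 0.9431/0.0416667 → 22 → w; chars pw.

AR94pw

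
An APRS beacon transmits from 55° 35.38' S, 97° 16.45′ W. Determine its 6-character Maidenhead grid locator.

Offset from 180°W / 90°S: lon 82.7258°, lat 34.4103°.
Field: lon ⌊82.7258/20⌋ = 4 → E; lat ⌊34.4103/10⌋ = 3 → D.
Square: lon ⌊2.7258/2⌋ = 1; lat ⌊4.4103/1⌋ = 4.
Subsquare: lon ⌊0.7258/0.0833333⌋ = 8 → i; lat ⌊0.4103/0.0416667⌋ = 9 → j.

ED14ij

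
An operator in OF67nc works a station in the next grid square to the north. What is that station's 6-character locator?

Latitude subsquare c = 2; +1 → 3 = d.
The longitude characters are unchanged.

OF67nd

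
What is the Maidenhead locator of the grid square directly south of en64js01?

EN64js00

Latitude extended square 1; −1 → 0.
The longitude characters are unchanged.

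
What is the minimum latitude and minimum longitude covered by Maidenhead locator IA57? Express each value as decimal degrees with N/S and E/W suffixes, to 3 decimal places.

Field I=8, A=0: +8·20° lon, +0·10° lat → SW at lon -20°, lat -90°.
Square 5, 7: +5·2° lon, +7·1° lat → SW at lon -10°, lat -83°.
latitude 83.000° S, longitude 10.000° W.

83.000° S, 10.000° W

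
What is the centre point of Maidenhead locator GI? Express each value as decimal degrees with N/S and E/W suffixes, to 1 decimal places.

5.0° S, 50.0° W

Field G=6, I=8: +6·20° lon, +8·10° lat → SW at lon -60°, lat -10°.
Cell spans 20° lon × 10° lat. Centre is SW corner plus half of each.
latitude 5.0° S, longitude 50.0° W.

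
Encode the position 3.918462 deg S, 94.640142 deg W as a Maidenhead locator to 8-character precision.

Offset from 180°W / 90°S: lon 85.35986°, lat 86.08154°.
Field: 85.35986/20 → 4 → E, 86.08154/10 → 8 → I; chars EI.
Square: 5.35986/2 → 2, 6.08154/1 → 6; chars 26.
Subsquare: 1.35986/0.0833333 → 16 → q, 0.08154/0.0416667 → 1 → b; chars qb.
Extended square: 0.02652/0.00833333 → 3, 0.03987/0.00416667 → 9; chars 39.

EI26qb39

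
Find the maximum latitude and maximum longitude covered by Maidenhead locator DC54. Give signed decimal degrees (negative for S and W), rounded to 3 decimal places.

-65.000, -108.000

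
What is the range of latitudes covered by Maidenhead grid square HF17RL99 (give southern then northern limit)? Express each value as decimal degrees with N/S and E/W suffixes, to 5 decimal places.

Field H=7, F=5: +7·20° lon, +5·10° lat → SW at lon -40°, lat -40°.
Square 1, 7: +1·2° lon, +7·1° lat → SW at lon -38°, lat -33°.
Subsquare r=17, l=11: +17·0.0833333° lon, +11·0.0416667° lat → SW at lon -36.5833°, lat -32.5417°.
Extended square 9, 9: +9·0.00833333° lon, +9·0.00416667° lat → SW at lon -36.5083°, lat -32.5042°.
Cell spans 0.00833333° lon × 0.00416667° lat.
south 32.50417° S, north 32.50000° S.

32.50417° S, 32.50000° S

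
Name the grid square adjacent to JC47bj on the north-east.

JC47ck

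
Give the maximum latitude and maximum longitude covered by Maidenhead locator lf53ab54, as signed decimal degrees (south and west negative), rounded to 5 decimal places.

-36.93750, 50.05000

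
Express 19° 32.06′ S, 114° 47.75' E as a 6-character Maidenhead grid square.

OH70jl

Shift to the Maidenhead origin (180°W, 90°S): lon 294.7958, lat 70.4657.
Field: 294.7958/20 → 14 → O, 70.4657/10 → 7 → H; chars OH.
Square: 14.7958/2 → 7, 0.4657/1 → 0; chars 70.
Subsquare: 0.7958/0.0833333 → 9 → j, 0.4657/0.0416667 → 11 → l; chars jl.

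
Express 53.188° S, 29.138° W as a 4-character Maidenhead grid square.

HD56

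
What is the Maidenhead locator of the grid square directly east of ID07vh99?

ID07wh09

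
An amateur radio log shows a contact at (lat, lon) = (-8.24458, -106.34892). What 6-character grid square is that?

Shift to the Maidenhead origin (180°W, 90°S): lon 73.6511, lat 81.7554.
Field: 73.6511/20 → 3 → D, 81.7554/10 → 8 → I; chars DI.
Square: 13.6511/2 → 6, 1.7554/1 → 1; chars 61.
Subsquare: 1.6511/0.0833333 → 19 → t, 0.7554/0.0416667 → 18 → s; chars ts.

DI61ts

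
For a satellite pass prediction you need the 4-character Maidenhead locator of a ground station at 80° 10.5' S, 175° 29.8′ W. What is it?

AA29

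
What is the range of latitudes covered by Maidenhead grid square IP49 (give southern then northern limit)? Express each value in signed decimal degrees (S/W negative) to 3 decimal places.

69.000, 70.000

Field I=8, P=15: +8·20° lon, +15·10° lat → SW at lon -20°, lat 60°.
Square 4, 9: +4·2° lon, +9·1° lat → SW at lon -12°, lat 69°.
Cell spans 2° lon × 1° lat.
south 69.000, north 70.000.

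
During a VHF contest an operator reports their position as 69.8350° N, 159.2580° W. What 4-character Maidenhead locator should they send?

Add 180° to longitude and 90° to latitude: 20.74, 159.83.
Field (20°×10°, letters A–R): 20.74/20 → 1 → B, 159.83/10 → 15 → P; chars BP.
Square (2°×1°, digits 0–9): 0.74/2 → 0, 9.83/1 → 9; chars 09.

BP09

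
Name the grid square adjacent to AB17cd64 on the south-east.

Longitude extended square 6; +1 → 7.
Latitude extended square 4; −1 → 3.

AB17cd73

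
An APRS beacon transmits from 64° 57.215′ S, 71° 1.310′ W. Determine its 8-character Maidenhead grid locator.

FC45lb71

Shift to the Maidenhead origin (180°W, 90°S): lon 108.97817, lat 25.04642.
Field: 108.97817/20 → 5 → F, 25.04642/10 → 2 → C; chars FC.
Square: 8.97817/2 → 4, 5.04642/1 → 5; chars 45.
Subsquare: 0.97817/0.0833333 → 11 → l, 0.04642/0.0416667 → 1 → b; chars lb.
Extended square: 0.06150/0.00833333 → 7, 0.00475/0.00416667 → 1; chars 71.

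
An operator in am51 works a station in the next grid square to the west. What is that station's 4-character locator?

Longitude square 5; −1 → 4.
The latitude characters are unchanged.

AM41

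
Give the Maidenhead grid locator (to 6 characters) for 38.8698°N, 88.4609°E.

NM48fu

Shift to the Maidenhead origin (180°W, 90°S): lon 268.4609, lat 128.8698.
Field: 268.4609/20 → 13 → N, 128.8698/10 → 12 → M; chars NM.
Square: 8.4609/2 → 4, 8.8698/1 → 8; chars 48.
Subsquare: 0.4609/0.0833333 → 5 → f, 0.8698/0.0416667 → 20 → u; chars fu.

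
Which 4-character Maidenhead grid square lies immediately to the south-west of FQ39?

FQ28

Longitude square 3; −1 → 2.
Latitude square 9; −1 → 8.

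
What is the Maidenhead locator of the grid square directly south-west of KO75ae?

Longitude subsquare a = 0; −1 → -1, wraps to 23 = x, carry into square.
Longitude square 7; −1 → 6.
Latitude subsquare e = 4; −1 → 3 = d.

KO65xd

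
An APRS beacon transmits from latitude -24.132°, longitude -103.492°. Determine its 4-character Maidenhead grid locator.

Add 180° to longitude and 90° to latitude: 76.51, 65.87.
Field (20°×10°, letters A–R): lon ⌊76.51/20⌋ = 3 → D; lat ⌊65.87/10⌋ = 6 → G.
Square (2°×1°, digits 0–9): lon ⌊16.51/2⌋ = 8; lat ⌊5.87/1⌋ = 5.

DG85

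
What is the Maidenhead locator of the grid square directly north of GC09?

GD00

Latitude square 9; +1 → 10, wraps to 0, carry into field.
Latitude field C = 2; +1 → 3 = D.
The longitude characters are unchanged.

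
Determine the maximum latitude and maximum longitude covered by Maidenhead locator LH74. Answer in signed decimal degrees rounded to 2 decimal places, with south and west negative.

Field L=11, H=7: +11·20° lon, +7·10° lat → SW at lon 40°, lat -20°.
Square 7, 4: +7·2° lon, +4·1° lat → SW at lon 54°, lat -16°.
Cell spans 2° lon × 1° lat. NE corner is SW corner plus one full cell.
latitude -15.00, longitude 56.00.

-15.00, 56.00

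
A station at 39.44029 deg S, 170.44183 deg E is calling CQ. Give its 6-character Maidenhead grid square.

RF50fn

Add 180° to longitude and 90° to latitude: 350.4418, 50.5597.
Field: 350.4418/20 → 17 → R, 50.5597/10 → 5 → F; chars RF.
Square: 10.4418/2 → 5, 0.5597/1 → 0; chars 50.
Subsquare: 0.4418/0.0833333 → 5 → f, 0.5597/0.0416667 → 13 → n; chars fn.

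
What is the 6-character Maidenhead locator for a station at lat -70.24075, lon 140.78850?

Add 180° to longitude and 90° to latitude: 320.7885, 19.7592.
Field: lon ⌊320.7885/20⌋ = 16 → Q; lat ⌊19.7592/10⌋ = 1 → B.
Square: lon ⌊0.7885/2⌋ = 0; lat ⌊9.7592/1⌋ = 9.
Subsquare: lon ⌊0.7885/0.0833333⌋ = 9 → j; lat ⌊0.7592/0.0416667⌋ = 18 → s.

QB09js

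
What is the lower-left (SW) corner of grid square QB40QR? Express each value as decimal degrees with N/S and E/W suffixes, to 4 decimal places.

Field Q=16, B=1: +16·20° lon, +1·10° lat → SW at lon 140°, lat -80°.
Square 4, 0: +4·2° lon, +0·1° lat → SW at lon 148°, lat -80°.
Subsquare q=16, r=17: +16·0.0833333° lon, +17·0.0416667° lat → SW at lon 149.333°, lat -79.2917°.
latitude 79.2917° S, longitude 149.3333° E.

79.2917° S, 149.3333° E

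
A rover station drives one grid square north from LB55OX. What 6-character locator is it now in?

Latitude subsquare x = 23; +1 → 24, wraps to 0 = a, carry into square.
Latitude square 5; +1 → 6.
The longitude characters are unchanged.

LB56oa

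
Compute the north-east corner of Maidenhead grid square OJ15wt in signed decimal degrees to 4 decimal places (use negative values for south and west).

Field O=14, J=9: +14·20° lon, +9·10° lat → SW at lon 100°, lat 0°.
Square 1, 5: +1·2° lon, +5·1° lat → SW at lon 102°, lat 5°.
Subsquare w=22, t=19: +22·0.0833333° lon, +19·0.0416667° lat → SW at lon 103.833°, lat 5.79167°.
Cell spans 0.0833333° lon × 0.0416667° lat. NE corner is SW corner plus one full cell.
latitude 5.8333, longitude 103.9167.

5.8333, 103.9167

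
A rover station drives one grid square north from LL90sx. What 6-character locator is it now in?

LL91sa

Latitude subsquare x = 23; +1 → 24, wraps to 0 = a, carry into square.
Latitude square 0; +1 → 1.
The longitude characters are unchanged.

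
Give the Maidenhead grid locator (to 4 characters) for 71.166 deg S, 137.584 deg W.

CB18

Add 180° to longitude and 90° to latitude: 42.42, 18.83.
Field: lon ⌊42.42/20⌋ = 2 → C; lat ⌊18.83/10⌋ = 1 → B.
Square: lon ⌊2.42/2⌋ = 1; lat ⌊8.83/1⌋ = 8.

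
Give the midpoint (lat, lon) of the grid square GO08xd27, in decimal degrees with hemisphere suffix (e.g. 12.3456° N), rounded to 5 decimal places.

58.15625° N, 58.06250° W

Field G=6, O=14: +6·20° lon, +14·10° lat → SW at lon -60°, lat 50°.
Square 0, 8: +0·2° lon, +8·1° lat → SW at lon -60°, lat 58°.
Subsquare x=23, d=3: +23·0.0833333° lon, +3·0.0416667° lat → SW at lon -58.0833°, lat 58.125°.
Extended square 2, 7: +2·0.00833333° lon, +7·0.00416667° lat → SW at lon -58.0667°, lat 58.1542°.
Cell spans 0.00833333° lon × 0.00416667° lat. Centre is SW corner plus half of each.
latitude 58.15625° N, longitude 58.06250° W.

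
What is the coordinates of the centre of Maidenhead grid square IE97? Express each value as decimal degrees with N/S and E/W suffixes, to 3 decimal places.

42.500° S, 1.000° W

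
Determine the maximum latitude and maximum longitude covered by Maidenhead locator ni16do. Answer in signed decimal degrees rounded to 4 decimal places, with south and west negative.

-3.3750, 82.3333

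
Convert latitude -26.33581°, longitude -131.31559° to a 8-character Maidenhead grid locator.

Shift to the Maidenhead origin (180°W, 90°S): lon 48.68441, lat 63.66419.
Field: 48.68441/20 → 2 → C, 63.66419/10 → 6 → G; chars CG.
Square: 8.68441/2 → 4, 3.66419/1 → 3; chars 43.
Subsquare: 0.68441/0.0833333 → 8 → i, 0.66419/0.0416667 → 15 → p; chars ip.
Extended square: 0.01774/0.00833333 → 2, 0.03919/0.00416667 → 9; chars 29.

CG43ip29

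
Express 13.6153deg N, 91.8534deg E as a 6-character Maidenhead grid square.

Add 180° to longitude and 90° to latitude: 271.8534, 103.6153.
Field: 271.8534/20 → 13 → N, 103.6153/10 → 10 → K; chars NK.
Square: 11.8534/2 → 5, 3.6153/1 → 3; chars 53.
Subsquare: 1.8534/0.0833333 → 22 → w, 0.6153/0.0416667 → 14 → o; chars wo.

NK53wo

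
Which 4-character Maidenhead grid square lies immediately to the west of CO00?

Longitude square 0; −1 → -1, wraps to 9, carry into field.
Longitude field C = 2; −1 → 1 = B.
The latitude characters are unchanged.

BO90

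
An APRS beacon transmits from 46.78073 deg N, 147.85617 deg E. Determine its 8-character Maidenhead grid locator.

Shift to the Maidenhead origin (180°W, 90°S): lon 327.85617, lat 136.78073.
Field (20°×10°, letters A–R): lon ⌊327.85617/20⌋ = 16 → Q; lat ⌊136.78073/10⌋ = 13 → N.
Square (2°×1°, digits 0–9): lon ⌊7.85617/2⌋ = 3; lat ⌊6.78073/1⌋ = 6.
Subsquare (5′×2.5′, letters a–x): lon ⌊1.85617/0.0833333⌋ = 22 → w; lat ⌊0.78073/0.0416667⌋ = 18 → s.
Extended square (30″×15″, digits 0–9): lon ⌊0.02284/0.00833333⌋ = 2; lat ⌊0.03073/0.00416667⌋ = 7.

QN36ws27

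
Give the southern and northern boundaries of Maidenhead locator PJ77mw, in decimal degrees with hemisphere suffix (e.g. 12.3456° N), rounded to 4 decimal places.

Field P=15, J=9: +15·20° lon, +9·10° lat → SW at lon 120°, lat 0°.
Square 7, 7: +7·2° lon, +7·1° lat → SW at lon 134°, lat 7°.
Subsquare m=12, w=22: +12·0.0833333° lon, +22·0.0416667° lat → SW at lon 135°, lat 7.91667°.
Cell spans 0.0833333° lon × 0.0416667° lat.
south 7.9167° N, north 7.9583° N.

7.9167° N, 7.9583° N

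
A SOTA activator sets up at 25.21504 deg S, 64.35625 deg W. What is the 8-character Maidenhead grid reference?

FG74ts78

Offset from 180°W / 90°S: lon 115.64375°, lat 64.78496°.
Field (20°×10°, letters A–R): 115.64375/20 → 5 → F, 64.78496/10 → 6 → G; chars FG.
Square (2°×1°, digits 0–9): 15.64375/2 → 7, 4.78496/1 → 4; chars 74.
Subsquare (5′×2.5′, letters a–x): 1.64375/0.0833333 → 19 → t, 0.78496/0.0416667 → 18 → s; chars ts.
Extended square (30″×15″, digits 0–9): 0.06042/0.00833333 → 7, 0.03496/0.00416667 → 8; chars 78.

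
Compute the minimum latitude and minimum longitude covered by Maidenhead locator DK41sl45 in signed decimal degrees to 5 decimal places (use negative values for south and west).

11.47917, -110.46667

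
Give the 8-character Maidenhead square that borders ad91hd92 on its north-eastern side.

AD91id03

Longitude extended square 9; +1 → 10, wraps to 0, carry into subsquare.
Longitude subsquare h = 7; +1 → 8 = i.
Latitude extended square 2; +1 → 3.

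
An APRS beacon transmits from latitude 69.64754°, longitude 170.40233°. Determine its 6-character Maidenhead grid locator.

RP59ep

Add 180° to longitude and 90° to latitude: 350.4023, 159.6475.
Field (20°×10°, letters A–R): 350.4023/20 → 17 → R, 159.6475/10 → 15 → P; chars RP.
Square (2°×1°, digits 0–9): 10.4023/2 → 5, 9.6475/1 → 9; chars 59.
Subsquare (5′×2.5′, letters a–x): 0.4023/0.0833333 → 4 → e, 0.6475/0.0416667 → 15 → p; chars ep.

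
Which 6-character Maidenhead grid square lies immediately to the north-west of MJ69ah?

Longitude subsquare a = 0; −1 → -1, wraps to 23 = x, carry into square.
Longitude square 6; −1 → 5.
Latitude subsquare h = 7; +1 → 8 = i.

MJ59xi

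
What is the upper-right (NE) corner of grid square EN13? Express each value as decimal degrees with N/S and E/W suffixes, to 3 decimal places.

44.000° N, 96.000° W

Field E=4, N=13: +4·20° lon, +13·10° lat → SW at lon -100°, lat 40°.
Square 1, 3: +1·2° lon, +3·1° lat → SW at lon -98°, lat 43°.
Cell spans 2° lon × 1° lat. NE corner is SW corner plus one full cell.
latitude 44.000° N, longitude 96.000° W.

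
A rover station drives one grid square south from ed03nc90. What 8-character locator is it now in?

ED03nb99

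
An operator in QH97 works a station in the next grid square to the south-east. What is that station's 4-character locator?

RH06

Longitude square 9; +1 → 10, wraps to 0, carry into field.
Longitude field Q = 16; +1 → 17 = R.
Latitude square 7; −1 → 6.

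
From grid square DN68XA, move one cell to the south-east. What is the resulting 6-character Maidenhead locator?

Longitude subsquare x = 23; +1 → 24, wraps to 0 = a, carry into square.
Longitude square 6; +1 → 7.
Latitude subsquare a = 0; −1 → -1, wraps to 23 = x, carry into square.
Latitude square 8; −1 → 7.

DN77ax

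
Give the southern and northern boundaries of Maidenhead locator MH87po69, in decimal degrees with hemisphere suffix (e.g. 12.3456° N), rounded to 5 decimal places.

Field M=12, H=7: +12·20° lon, +7·10° lat → SW at lon 60°, lat -20°.
Square 8, 7: +8·2° lon, +7·1° lat → SW at lon 76°, lat -13°.
Subsquare p=15, o=14: +15·0.0833333° lon, +14·0.0416667° lat → SW at lon 77.25°, lat -12.4167°.
Extended square 6, 9: +6·0.00833333° lon, +9·0.00416667° lat → SW at lon 77.3°, lat -12.3792°.
Cell spans 0.00833333° lon × 0.00416667° lat.
south 12.37917° S, north 12.37500° S.

12.37917° S, 12.37500° S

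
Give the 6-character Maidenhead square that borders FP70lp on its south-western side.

FP70ko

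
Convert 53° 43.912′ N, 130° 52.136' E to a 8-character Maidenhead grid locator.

PO53kr45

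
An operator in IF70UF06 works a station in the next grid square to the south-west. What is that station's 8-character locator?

Longitude extended square 0; −1 → -1, wraps to 9, carry into subsquare.
Longitude subsquare u = 20; −1 → 19 = t.
Latitude extended square 6; −1 → 5.

IF70tf95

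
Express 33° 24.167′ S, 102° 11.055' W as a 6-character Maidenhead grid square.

Add 180° to longitude and 90° to latitude: 77.8157, 56.5972.
Field: 77.8157/20 → 3 → D, 56.5972/10 → 5 → F; chars DF.
Square: 17.8157/2 → 8, 6.5972/1 → 6; chars 86.
Subsquare: 1.8157/0.0833333 → 21 → v, 0.5972/0.0416667 → 14 → o; chars vo.

DF86vo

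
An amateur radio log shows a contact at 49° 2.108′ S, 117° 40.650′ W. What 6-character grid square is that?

Shift to the Maidenhead origin (180°W, 90°S): lon 62.3225, lat 40.9649.
Field: lon ⌊62.3225/20⌋ = 3 → D; lat ⌊40.9649/10⌋ = 4 → E.
Square: lon ⌊2.3225/2⌋ = 1; lat ⌊0.9649/1⌋ = 0.
Subsquare: lon ⌊0.3225/0.0833333⌋ = 3 → d; lat ⌊0.9649/0.0416667⌋ = 23 → x.

DE10dx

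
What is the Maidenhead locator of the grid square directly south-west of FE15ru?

Longitude subsquare r = 17; −1 → 16 = q.
Latitude subsquare u = 20; −1 → 19 = t.

FE15qt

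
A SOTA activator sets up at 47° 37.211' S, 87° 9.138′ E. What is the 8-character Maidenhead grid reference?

Add 180° to longitude and 90° to latitude: 267.15230, 42.37982.
Field (20°×10°, letters A–R): 267.15230/20 → 13 → N, 42.37982/10 → 4 → E; chars NE.
Square (2°×1°, digits 0–9): 7.15230/2 → 3, 2.37982/1 → 2; chars 32.
Subsquare (5′×2.5′, letters a–x): 1.15230/0.0833333 → 13 → n, 0.37982/0.0416667 → 9 → j; chars nj.
Extended square (30″×15″, digits 0–9): 0.06897/0.00833333 → 8, 0.00482/0.00416667 → 1; chars 81.

NE32nj81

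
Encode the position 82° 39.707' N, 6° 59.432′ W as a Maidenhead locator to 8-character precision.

IR62mp18

Shift to the Maidenhead origin (180°W, 90°S): lon 173.00947, lat 172.66178.
Field: lon ⌊173.00947/20⌋ = 8 → I; lat ⌊172.66178/10⌋ = 17 → R.
Square: lon ⌊13.00947/2⌋ = 6; lat ⌊2.66178/1⌋ = 2.
Subsquare: lon ⌊1.00947/0.0833333⌋ = 12 → m; lat ⌊0.66178/0.0416667⌋ = 15 → p.
Extended square: lon ⌊0.00947/0.00833333⌋ = 1; lat ⌊0.03678/0.00416667⌋ = 8.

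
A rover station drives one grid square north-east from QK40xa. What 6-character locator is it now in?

QK50ab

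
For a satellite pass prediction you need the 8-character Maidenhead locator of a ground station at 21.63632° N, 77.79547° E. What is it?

Offset from 180°W / 90°S: lon 257.79547°, lat 111.63632°.
Field (20°×10°, letters A–R): 257.79547/20 → 12 → M, 111.63632/10 → 11 → L; chars ML.
Square (2°×1°, digits 0–9): 17.79547/2 → 8, 1.63632/1 → 1; chars 81.
Subsquare (5′×2.5′, letters a–x): 1.79547/0.0833333 → 21 → v, 0.63632/0.0416667 → 15 → p; chars vp.
Extended square (30″×15″, digits 0–9): 0.04547/0.00833333 → 5, 0.01132/0.00416667 → 2; chars 52.

ML81vp52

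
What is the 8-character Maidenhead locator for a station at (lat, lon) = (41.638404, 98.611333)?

NN91hp33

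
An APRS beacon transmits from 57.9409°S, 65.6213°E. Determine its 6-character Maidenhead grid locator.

Offset from 180°W / 90°S: lon 245.6213°, lat 32.0591°.
Field: 245.6213/20 → 12 → M, 32.0591/10 → 3 → D; chars MD.
Square: 5.6213/2 → 2, 2.0591/1 → 2; chars 22.
Subsquare: 1.6213/0.0833333 → 19 → t, 0.0591/0.0416667 → 1 → b; chars tb.

MD22tb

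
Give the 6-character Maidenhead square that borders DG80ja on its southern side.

DF89jx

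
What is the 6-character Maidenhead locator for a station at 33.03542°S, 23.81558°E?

Shift to the Maidenhead origin (180°W, 90°S): lon 203.8156, lat 56.9646.
Field (20°×10°, letters A–R): lon ⌊203.8156/20⌋ = 10 → K; lat ⌊56.9646/10⌋ = 5 → F.
Square (2°×1°, digits 0–9): lon ⌊3.8156/2⌋ = 1; lat ⌊6.9646/1⌋ = 6.
Subsquare (5′×2.5′, letters a–x): lon ⌊1.8156/0.0833333⌋ = 21 → v; lat ⌊0.9646/0.0416667⌋ = 23 → x.

KF16vx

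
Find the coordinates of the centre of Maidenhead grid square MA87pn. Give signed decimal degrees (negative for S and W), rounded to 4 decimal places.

-82.4375, 77.2917

Field M=12, A=0: +12·20° lon, +0·10° lat → SW at lon 60°, lat -90°.
Square 8, 7: +8·2° lon, +7·1° lat → SW at lon 76°, lat -83°.
Subsquare p=15, n=13: +15·0.0833333° lon, +13·0.0416667° lat → SW at lon 77.25°, lat -82.4583°.
Cell spans 0.0833333° lon × 0.0416667° lat. Centre is SW corner plus half of each.
latitude -82.4375, longitude 77.2917.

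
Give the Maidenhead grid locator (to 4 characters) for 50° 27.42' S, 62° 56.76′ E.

Shift to the Maidenhead origin (180°W, 90°S): lon 242.95, lat 39.54.
Field: lon ⌊242.95/20⌋ = 12 → M; lat ⌊39.54/10⌋ = 3 → D.
Square: lon ⌊2.95/2⌋ = 1; lat ⌊9.54/1⌋ = 9.

MD19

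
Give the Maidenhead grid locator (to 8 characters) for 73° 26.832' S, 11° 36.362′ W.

IB46en72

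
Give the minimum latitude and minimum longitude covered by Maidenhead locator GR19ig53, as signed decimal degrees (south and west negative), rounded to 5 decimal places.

Field G=6, R=17: +6·20° lon, +17·10° lat → SW at lon -60°, lat 80°.
Square 1, 9: +1·2° lon, +9·1° lat → SW at lon -58°, lat 89°.
Subsquare i=8, g=6: +8·0.0833333° lon, +6·0.0416667° lat → SW at lon -57.3333°, lat 89.25°.
Extended square 5, 3: +5·0.00833333° lon, +3·0.00416667° lat → SW at lon -57.2917°, lat 89.2625°.
latitude 89.26250, longitude -57.29167.

89.26250, -57.29167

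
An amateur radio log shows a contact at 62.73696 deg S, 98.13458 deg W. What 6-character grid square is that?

EC07wg

Offset from 180°W / 90°S: lon 81.8654°, lat 27.2630°.
Field: lon ⌊81.8654/20⌋ = 4 → E; lat ⌊27.2630/10⌋ = 2 → C.
Square: lon ⌊1.8654/2⌋ = 0; lat ⌊7.2630/1⌋ = 7.
Subsquare: lon ⌊1.8654/0.0833333⌋ = 22 → w; lat ⌊0.2630/0.0416667⌋ = 6 → g.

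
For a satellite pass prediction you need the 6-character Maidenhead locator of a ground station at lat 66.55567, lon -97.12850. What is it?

Offset from 180°W / 90°S: lon 82.8715°, lat 156.5557°.
Field (20°×10°, letters A–R): 82.8715/20 → 4 → E, 156.5557/10 → 15 → P; chars EP.
Square (2°×1°, digits 0–9): 2.8715/2 → 1, 6.5557/1 → 6; chars 16.
Subsquare (5′×2.5′, letters a–x): 0.8715/0.0833333 → 10 → k, 0.5557/0.0416667 → 13 → n; chars kn.

EP16kn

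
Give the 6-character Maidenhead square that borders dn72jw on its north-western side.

DN72ix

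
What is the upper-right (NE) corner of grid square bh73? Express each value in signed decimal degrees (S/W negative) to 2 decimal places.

Field B=1, H=7: +1·20° lon, +7·10° lat → SW at lon -160°, lat -20°.
Square 7, 3: +7·2° lon, +3·1° lat → SW at lon -146°, lat -17°.
Cell spans 2° lon × 1° lat. NE corner is SW corner plus one full cell.
latitude -16.00, longitude -144.00.

-16.00, -144.00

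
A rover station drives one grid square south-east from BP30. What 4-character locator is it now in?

Longitude square 3; +1 → 4.
Latitude square 0; −1 → -1, wraps to 9, carry into field.
Latitude field P = 15; −1 → 14 = O.

BO49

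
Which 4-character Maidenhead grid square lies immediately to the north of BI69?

Latitude square 9; +1 → 10, wraps to 0, carry into field.
Latitude field I = 8; +1 → 9 = J.
The longitude characters are unchanged.

BJ60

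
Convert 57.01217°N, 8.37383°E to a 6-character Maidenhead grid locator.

Offset from 180°W / 90°S: lon 188.3738°, lat 147.0122°.
Field: lon ⌊188.3738/20⌋ = 9 → J; lat ⌊147.0122/10⌋ = 14 → O.
Square: lon ⌊8.3738/2⌋ = 4; lat ⌊7.0122/1⌋ = 7.
Subsquare: lon ⌊0.3738/0.0833333⌋ = 4 → e; lat ⌊0.0122/0.0416667⌋ = 0 → a.

JO47ea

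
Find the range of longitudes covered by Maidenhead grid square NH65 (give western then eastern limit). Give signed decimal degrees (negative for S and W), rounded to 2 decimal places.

92.00, 94.00

Field N=13, H=7: +13·20° lon, +7·10° lat → SW at lon 80°, lat -20°.
Square 6, 5: +6·2° lon, +5·1° lat → SW at lon 92°, lat -15°.
Cell spans 2° lon × 1° lat.
west 92.00, east 94.00.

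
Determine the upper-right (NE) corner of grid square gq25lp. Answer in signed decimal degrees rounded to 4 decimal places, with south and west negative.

Field G=6, Q=16: +6·20° lon, +16·10° lat → SW at lon -60°, lat 70°.
Square 2, 5: +2·2° lon, +5·1° lat → SW at lon -56°, lat 75°.
Subsquare l=11, p=15: +11·0.0833333° lon, +15·0.0416667° lat → SW at lon -55.0833°, lat 75.625°.
Cell spans 0.0833333° lon × 0.0416667° lat. NE corner is SW corner plus one full cell.
latitude 75.6667, longitude -55.0000.

75.6667, -55.0000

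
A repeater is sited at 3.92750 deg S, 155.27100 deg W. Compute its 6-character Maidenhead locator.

BI26ib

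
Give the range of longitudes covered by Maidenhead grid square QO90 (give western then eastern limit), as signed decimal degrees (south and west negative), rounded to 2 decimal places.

Field Q=16, O=14: +16·20° lon, +14·10° lat → SW at lon 140°, lat 50°.
Square 9, 0: +9·2° lon, +0·1° lat → SW at lon 158°, lat 50°.
Cell spans 2° lon × 1° lat.
west 158.00, east 160.00.

158.00, 160.00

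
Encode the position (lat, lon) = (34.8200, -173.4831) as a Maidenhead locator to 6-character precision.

AM34gt

Shift to the Maidenhead origin (180°W, 90°S): lon 6.5169, lat 124.8200.
Field: 6.5169/20 → 0 → A, 124.8200/10 → 12 → M; chars AM.
Square: 6.5169/2 → 3, 4.8200/1 → 4; chars 34.
Subsquare: 0.5169/0.0833333 → 6 → g, 0.8200/0.0416667 → 19 → t; chars gt.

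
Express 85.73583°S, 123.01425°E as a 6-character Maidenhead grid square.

Offset from 180°W / 90°S: lon 303.0143°, lat 4.2642°.
Field: 303.0143/20 → 15 → P, 4.2642/10 → 0 → A; chars PA.
Square: 3.0143/2 → 1, 4.2642/1 → 4; chars 14.
Subsquare: 1.0143/0.0833333 → 12 → m, 0.2642/0.0416667 → 6 → g; chars mg.

PA14mg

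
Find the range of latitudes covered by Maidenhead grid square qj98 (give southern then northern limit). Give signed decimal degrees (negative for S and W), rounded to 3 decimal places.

Field Q=16, J=9: +16·20° lon, +9·10° lat → SW at lon 140°, lat 0°.
Square 9, 8: +9·2° lon, +8·1° lat → SW at lon 158°, lat 8°.
Cell spans 2° lon × 1° lat.
south 8.000, north 9.000.

8.000, 9.000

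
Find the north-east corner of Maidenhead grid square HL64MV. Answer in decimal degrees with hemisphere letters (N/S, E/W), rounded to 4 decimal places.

24.9167° N, 26.9167° W

Field H=7, L=11: +7·20° lon, +11·10° lat → SW at lon -40°, lat 20°.
Square 6, 4: +6·2° lon, +4·1° lat → SW at lon -28°, lat 24°.
Subsquare m=12, v=21: +12·0.0833333° lon, +21·0.0416667° lat → SW at lon -27°, lat 24.875°.
Cell spans 0.0833333° lon × 0.0416667° lat. NE corner is SW corner plus one full cell.
latitude 24.9167° N, longitude 26.9167° W.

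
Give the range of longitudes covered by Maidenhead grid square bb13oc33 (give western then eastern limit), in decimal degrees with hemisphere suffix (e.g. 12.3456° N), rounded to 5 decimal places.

156.80833° W, 156.80000° W

Field B=1, B=1: +1·20° lon, +1·10° lat → SW at lon -160°, lat -80°.
Square 1, 3: +1·2° lon, +3·1° lat → SW at lon -158°, lat -77°.
Subsquare o=14, c=2: +14·0.0833333° lon, +2·0.0416667° lat → SW at lon -156.833°, lat -76.9167°.
Extended square 3, 3: +3·0.00833333° lon, +3·0.00416667° lat → SW at lon -156.808°, lat -76.9042°.
Cell spans 0.00833333° lon × 0.00416667° lat.
west 156.80833° W, east 156.80000° W.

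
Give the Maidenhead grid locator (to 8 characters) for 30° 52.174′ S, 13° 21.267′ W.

Offset from 180°W / 90°S: lon 166.64555°, lat 59.13043°.
Field: 166.64555/20 → 8 → I, 59.13043/10 → 5 → F; chars IF.
Square: 6.64555/2 → 3, 9.13043/1 → 9; chars 39.
Subsquare: 0.64555/0.0833333 → 7 → h, 0.13043/0.0416667 → 3 → d; chars hd.
Extended square: 0.06222/0.00833333 → 7, 0.00543/0.00416667 → 1; chars 71.

IF39hd71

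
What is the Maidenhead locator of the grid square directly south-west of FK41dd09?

FK41cd98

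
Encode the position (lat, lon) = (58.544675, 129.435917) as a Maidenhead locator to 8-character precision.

PO48rn20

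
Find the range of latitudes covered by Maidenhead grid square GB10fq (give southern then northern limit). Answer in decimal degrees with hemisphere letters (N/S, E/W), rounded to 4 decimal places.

79.3333° S, 79.2917° S

Field G=6, B=1: +6·20° lon, +1·10° lat → SW at lon -60°, lat -80°.
Square 1, 0: +1·2° lon, +0·1° lat → SW at lon -58°, lat -80°.
Subsquare f=5, q=16: +5·0.0833333° lon, +16·0.0416667° lat → SW at lon -57.5833°, lat -79.3333°.
Cell spans 0.0833333° lon × 0.0416667° lat.
south 79.3333° S, north 79.2917° S.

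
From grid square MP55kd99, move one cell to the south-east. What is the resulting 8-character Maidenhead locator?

Longitude extended square 9; +1 → 10, wraps to 0, carry into subsquare.
Longitude subsquare k = 10; +1 → 11 = l.
Latitude extended square 9; −1 → 8.

MP55ld08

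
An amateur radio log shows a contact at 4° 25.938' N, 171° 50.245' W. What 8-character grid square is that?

AJ44bk93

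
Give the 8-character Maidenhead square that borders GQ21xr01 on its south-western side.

GQ21wr90

Longitude extended square 0; −1 → -1, wraps to 9, carry into subsquare.
Longitude subsquare x = 23; −1 → 22 = w.
Latitude extended square 1; −1 → 0.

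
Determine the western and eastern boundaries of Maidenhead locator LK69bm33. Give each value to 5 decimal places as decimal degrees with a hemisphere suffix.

Field L=11, K=10: +11·20° lon, +10·10° lat → SW at lon 40°, lat 10°.
Square 6, 9: +6·2° lon, +9·1° lat → SW at lon 52°, lat 19°.
Subsquare b=1, m=12: +1·0.0833333° lon, +12·0.0416667° lat → SW at lon 52.0833°, lat 19.5°.
Extended square 3, 3: +3·0.00833333° lon, +3·0.00416667° lat → SW at lon 52.1083°, lat 19.5125°.
Cell spans 0.00833333° lon × 0.00416667° lat.
west 52.10833° E, east 52.11667° E.

52.10833° E, 52.11667° E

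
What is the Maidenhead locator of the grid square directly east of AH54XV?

AH64av

Longitude subsquare x = 23; +1 → 24, wraps to 0 = a, carry into square.
Longitude square 5; +1 → 6.
The latitude characters are unchanged.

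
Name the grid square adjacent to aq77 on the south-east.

AQ86

Longitude square 7; +1 → 8.
Latitude square 7; −1 → 6.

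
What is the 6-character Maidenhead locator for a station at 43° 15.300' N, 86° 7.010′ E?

NN33bg

Offset from 180°W / 90°S: lon 266.1168°, lat 133.2550°.
Field: lon ⌊266.1168/20⌋ = 13 → N; lat ⌊133.2550/10⌋ = 13 → N.
Square: lon ⌊6.1168/2⌋ = 3; lat ⌊3.2550/1⌋ = 3.
Subsquare: lon ⌊0.1168/0.0833333⌋ = 1 → b; lat ⌊0.2550/0.0416667⌋ = 6 → g.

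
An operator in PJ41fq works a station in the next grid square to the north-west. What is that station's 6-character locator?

PJ41er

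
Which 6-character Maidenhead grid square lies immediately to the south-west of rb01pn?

RB01om

Longitude subsquare p = 15; −1 → 14 = o.
Latitude subsquare n = 13; −1 → 12 = m.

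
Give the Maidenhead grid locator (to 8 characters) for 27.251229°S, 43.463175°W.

Add 180° to longitude and 90° to latitude: 136.53682, 62.74877.
Field: 136.53682/20 → 6 → G, 62.74877/10 → 6 → G; chars GG.
Square: 16.53682/2 → 8, 2.74877/1 → 2; chars 82.
Subsquare: 0.53682/0.0833333 → 6 → g, 0.74877/0.0416667 → 17 → r; chars gr.
Extended square: 0.03682/0.00833333 → 4, 0.04044/0.00416667 → 9; chars 49.

GG82gr49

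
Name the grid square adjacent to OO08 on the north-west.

NO99

Longitude square 0; −1 → -1, wraps to 9, carry into field.
Longitude field O = 14; −1 → 13 = N.
Latitude square 8; +1 → 9.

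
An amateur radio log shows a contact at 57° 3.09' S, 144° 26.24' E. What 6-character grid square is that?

QD22fw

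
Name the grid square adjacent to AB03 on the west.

RB93

Longitude square 0; −1 → -1, wraps to 9, carry into field.
Longitude field A = 0; −1 → -1, wraps to 17 = R, wrapping around the antimeridian.
The latitude characters are unchanged.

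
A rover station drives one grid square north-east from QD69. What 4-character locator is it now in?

Longitude square 6; +1 → 7.
Latitude square 9; +1 → 10, wraps to 0, carry into field.
Latitude field D = 3; +1 → 4 = E.

QE70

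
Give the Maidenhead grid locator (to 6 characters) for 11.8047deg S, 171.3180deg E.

Add 180° to longitude and 90° to latitude: 351.3180, 78.1953.
Field (20°×10°, letters A–R): lon ⌊351.3180/20⌋ = 17 → R; lat ⌊78.1953/10⌋ = 7 → H.
Square (2°×1°, digits 0–9): lon ⌊11.3180/2⌋ = 5; lat ⌊8.1953/1⌋ = 8.
Subsquare (5′×2.5′, letters a–x): lon ⌊1.3180/0.0833333⌋ = 15 → p; lat ⌊0.1953/0.0416667⌋ = 4 → e.

RH58pe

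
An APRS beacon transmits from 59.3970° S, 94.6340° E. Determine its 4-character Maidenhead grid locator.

ND70

Add 180° to longitude and 90° to latitude: 274.63, 30.60.
Field: lon ⌊274.63/20⌋ = 13 → N; lat ⌊30.60/10⌋ = 3 → D.
Square: lon ⌊14.63/2⌋ = 7; lat ⌊0.60/1⌋ = 0.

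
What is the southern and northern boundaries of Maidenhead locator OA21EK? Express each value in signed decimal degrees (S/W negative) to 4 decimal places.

Field O=14, A=0: +14·20° lon, +0·10° lat → SW at lon 100°, lat -90°.
Square 2, 1: +2·2° lon, +1·1° lat → SW at lon 104°, lat -89°.
Subsquare e=4, k=10: +4·0.0833333° lon, +10·0.0416667° lat → SW at lon 104.333°, lat -88.5833°.
Cell spans 0.0833333° lon × 0.0416667° lat.
south -88.5833, north -88.5417.

-88.5833, -88.5417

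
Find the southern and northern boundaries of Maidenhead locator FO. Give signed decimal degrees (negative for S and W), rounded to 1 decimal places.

Field F=5, O=14: +5·20° lon, +14·10° lat → SW at lon -80°, lat 50°.
Cell spans 20° lon × 10° lat.
south 50.0, north 60.0.

50.0, 60.0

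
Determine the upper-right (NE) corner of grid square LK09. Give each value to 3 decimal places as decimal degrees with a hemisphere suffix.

Field L=11, K=10: +11·20° lon, +10·10° lat → SW at lon 40°, lat 10°.
Square 0, 9: +0·2° lon, +9·1° lat → SW at lon 40°, lat 19°.
Cell spans 2° lon × 1° lat. NE corner is SW corner plus one full cell.
latitude 20.000° N, longitude 42.000° E.

20.000° N, 42.000° E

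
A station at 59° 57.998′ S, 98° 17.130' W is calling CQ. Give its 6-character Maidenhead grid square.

ED00ua

Add 180° to longitude and 90° to latitude: 81.7145, 30.0334.
Field: 81.7145/20 → 4 → E, 30.0334/10 → 3 → D; chars ED.
Square: 1.7145/2 → 0, 0.0334/1 → 0; chars 00.
Subsquare: 1.7145/0.0833333 → 20 → u, 0.0334/0.0416667 → 0 → a; chars ua.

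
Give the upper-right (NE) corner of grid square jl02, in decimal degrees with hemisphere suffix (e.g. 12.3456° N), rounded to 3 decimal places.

Field J=9, L=11: +9·20° lon, +11·10° lat → SW at lon 0°, lat 20°.
Square 0, 2: +0·2° lon, +2·1° lat → SW at lon 0°, lat 22°.
Cell spans 2° lon × 1° lat. NE corner is SW corner plus one full cell.
latitude 23.000° N, longitude 2.000° E.

23.000° N, 2.000° E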